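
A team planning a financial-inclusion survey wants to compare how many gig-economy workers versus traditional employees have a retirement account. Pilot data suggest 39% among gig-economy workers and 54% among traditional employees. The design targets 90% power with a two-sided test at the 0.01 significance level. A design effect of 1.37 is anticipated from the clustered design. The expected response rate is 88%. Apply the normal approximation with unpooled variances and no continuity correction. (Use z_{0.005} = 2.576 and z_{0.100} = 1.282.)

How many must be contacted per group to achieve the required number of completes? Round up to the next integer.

n = (z_{α/2} + z_β)² · [p₁(1−p₁) + p₂(1−p₂)] / (p₁ − p₂)²
  = (2.576 + 1.282)² · (0.39·0.61 + 0.54·0.46) / (-0.15)²
  = (3.858)² · (0.2379 + 0.2484) / 0.0225
  = 14.8842 · 0.4863 / 0.0225
  = 321.70
Design effect: 1.37 × 321.70 = 440.72.
Adjust for 88% response: 440.72 / 0.88 = 500.82.
Round up → n = 501 per group.

n = 501 per group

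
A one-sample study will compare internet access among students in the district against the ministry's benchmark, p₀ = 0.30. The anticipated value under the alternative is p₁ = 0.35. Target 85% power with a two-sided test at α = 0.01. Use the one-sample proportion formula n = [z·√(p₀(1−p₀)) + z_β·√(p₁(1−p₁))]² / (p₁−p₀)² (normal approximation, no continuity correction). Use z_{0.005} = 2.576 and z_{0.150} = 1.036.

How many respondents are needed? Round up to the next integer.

n = 1122

n = [z_{α/2}·√(p₀q₀) + z_β·√(p₁q₁)]² / (p₁ − p₀)²
  = [2.576·√(0.30·0.70) + 1.036·√(0.35·0.65)]² / (0.05)²
  = [2.576·0.4583 + 1.036·0.4770]² / 0.0025
  = [1.6746]² / 0.0025
  = 1121.73
Round up → n = 1122.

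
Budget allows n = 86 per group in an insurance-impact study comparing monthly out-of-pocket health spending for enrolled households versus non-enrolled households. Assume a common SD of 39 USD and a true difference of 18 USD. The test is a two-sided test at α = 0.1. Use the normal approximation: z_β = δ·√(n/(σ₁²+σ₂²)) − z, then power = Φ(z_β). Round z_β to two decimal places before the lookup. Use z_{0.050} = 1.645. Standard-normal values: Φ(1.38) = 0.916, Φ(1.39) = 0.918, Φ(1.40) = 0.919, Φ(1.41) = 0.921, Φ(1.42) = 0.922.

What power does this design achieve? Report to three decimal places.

z_β = δ·√(n/(σ₁²+σ₂²)) − z_{α/2}
    = 18 · √(86/3042) − 1.645
    = 18 · 0.16814 − 1.645
    = 3.0265 − 1.645 = 1.3815 → 1.38
Power = Φ(1.38) = 0.916.

Power ≈ 0.916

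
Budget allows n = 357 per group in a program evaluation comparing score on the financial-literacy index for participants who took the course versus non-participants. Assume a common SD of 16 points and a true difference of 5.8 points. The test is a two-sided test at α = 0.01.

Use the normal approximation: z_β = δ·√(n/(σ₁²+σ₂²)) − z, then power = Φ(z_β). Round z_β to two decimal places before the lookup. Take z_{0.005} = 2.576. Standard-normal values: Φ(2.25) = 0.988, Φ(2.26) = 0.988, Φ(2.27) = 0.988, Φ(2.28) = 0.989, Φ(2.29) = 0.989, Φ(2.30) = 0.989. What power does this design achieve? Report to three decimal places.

z_β = δ·√(n/(σ₁²+σ₂²)) − z_{α/2}
    = 5.8 · √(357/512) − 2.576
    = 5.8 · 0.83502 − 2.576
    = 4.8431 − 2.576 = 2.2671 → 2.27
Power = Φ(2.27) = 0.988.

Power ≈ 0.988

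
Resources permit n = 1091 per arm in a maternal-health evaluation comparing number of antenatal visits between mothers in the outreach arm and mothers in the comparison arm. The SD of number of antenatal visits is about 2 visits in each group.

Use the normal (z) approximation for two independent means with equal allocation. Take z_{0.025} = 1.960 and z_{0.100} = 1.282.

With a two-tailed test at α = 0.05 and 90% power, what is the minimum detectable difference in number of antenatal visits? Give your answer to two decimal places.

Minimum detectable difference ≈ 0.28 visits

δ = (z_{α/2} + z_β) · √((σ₁²+σ₂²)/n)
  = (1.960 + 1.282) · √(8/1091)
  = 3.242 · √0.00733
  = 3.242 · 0.0856
  = 0.2776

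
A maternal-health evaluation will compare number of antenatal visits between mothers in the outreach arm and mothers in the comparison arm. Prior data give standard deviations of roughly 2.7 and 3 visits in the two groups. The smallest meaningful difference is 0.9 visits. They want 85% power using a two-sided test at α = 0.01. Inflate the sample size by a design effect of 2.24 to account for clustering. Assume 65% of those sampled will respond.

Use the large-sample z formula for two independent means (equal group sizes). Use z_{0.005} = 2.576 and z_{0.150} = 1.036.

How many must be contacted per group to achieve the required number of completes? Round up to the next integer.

n = (z_{α/2} + z_β)² · (σ₁² + σ₂²) / δ²
  = (2.576 + 1.036)² · (2.7² + 3² = 16.29) / 0.9²
  = 13.0465 · 16.29 / 0.81
  = 262.38
Design effect: 2.24 × 262.38 = 587.73.
Adjust for 65% response: 587.73 / 0.65 = 904.20.
Round up → n = 905 per group.

n = 905 per group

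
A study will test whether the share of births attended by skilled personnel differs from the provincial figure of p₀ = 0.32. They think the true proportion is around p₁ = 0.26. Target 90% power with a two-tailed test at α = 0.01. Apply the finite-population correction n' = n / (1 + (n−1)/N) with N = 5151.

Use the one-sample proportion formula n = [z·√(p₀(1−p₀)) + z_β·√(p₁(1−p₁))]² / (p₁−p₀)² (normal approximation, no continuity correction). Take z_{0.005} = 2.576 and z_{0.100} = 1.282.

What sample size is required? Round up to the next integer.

n = [z_{α/2}·√(p₀q₀) + z_β·√(p₁q₁)]² / (p₁ − p₀)²
  = [2.576·√(0.32·0.68) + 1.282·√(0.26·0.74)]² / (-0.06)²
  = [2.576·0.4665 + 1.282·0.4386]² / 0.0036
  = [1.7640]² / 0.0036
  = 864.33
Finite-population correction (N = 5151): 864.33 / (1 + (864.33 − 1)/5151) = 740.26.
Round up → n = 741.

n = 741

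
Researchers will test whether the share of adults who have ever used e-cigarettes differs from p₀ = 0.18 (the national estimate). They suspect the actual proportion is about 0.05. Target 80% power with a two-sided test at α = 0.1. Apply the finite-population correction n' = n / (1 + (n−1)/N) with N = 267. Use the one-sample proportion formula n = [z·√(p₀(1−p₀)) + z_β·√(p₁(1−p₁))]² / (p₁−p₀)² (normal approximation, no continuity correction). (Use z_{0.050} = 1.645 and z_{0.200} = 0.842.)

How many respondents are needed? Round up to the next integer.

n = 35

n = [z_{α/2}·√(p₀q₀) + z_β·√(p₁q₁)]² / (p₁ − p₀)²
  = [1.645·√(0.18·0.82) + 0.842·√(0.05·0.95)]² / (-0.13)²
  = [1.645·0.3842 + 0.842·0.2179]² / 0.0169
  = [0.8155]² / 0.0169
  = 39.35
Finite-population correction (N = 267): 39.35 / (1 + (39.35 − 1)/267) = 34.41.
Round up → n = 35.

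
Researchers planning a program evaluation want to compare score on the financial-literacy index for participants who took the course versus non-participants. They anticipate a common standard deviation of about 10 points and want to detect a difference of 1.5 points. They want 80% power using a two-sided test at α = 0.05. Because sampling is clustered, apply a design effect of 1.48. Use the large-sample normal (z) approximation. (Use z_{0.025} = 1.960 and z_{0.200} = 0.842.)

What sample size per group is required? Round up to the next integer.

n = 1033 per group

n = (z_{α/2} + z_β)² · (σ₁² + σ₂²) / δ²
  = (1.960 + 0.842)² · (2·10² = 200) / 1.5²
  = 7.8512 · 200 / 2.25
  = 697.88
Design effect: 1.48 × 697.88 = 1032.87.
Round up → n = 1033 per group.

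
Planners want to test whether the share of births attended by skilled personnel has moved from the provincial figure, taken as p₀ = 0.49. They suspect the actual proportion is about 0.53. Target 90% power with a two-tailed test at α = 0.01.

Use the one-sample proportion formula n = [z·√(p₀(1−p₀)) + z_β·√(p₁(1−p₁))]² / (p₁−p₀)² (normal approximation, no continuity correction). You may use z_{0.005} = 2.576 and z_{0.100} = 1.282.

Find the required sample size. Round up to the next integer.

n = [z_{α/2}·√(p₀q₀) + z_β·√(p₁q₁)]² / (p₁ − p₀)²
  = [2.576·√(0.49·0.51) + 1.282·√(0.53·0.47)]² / (0.04)²
  = [2.576·0.4999 + 1.282·0.4991]² / 0.0016
  = [1.9276]² / 0.0016
  = 2322.25
Round up → n = 2323.

n = 2323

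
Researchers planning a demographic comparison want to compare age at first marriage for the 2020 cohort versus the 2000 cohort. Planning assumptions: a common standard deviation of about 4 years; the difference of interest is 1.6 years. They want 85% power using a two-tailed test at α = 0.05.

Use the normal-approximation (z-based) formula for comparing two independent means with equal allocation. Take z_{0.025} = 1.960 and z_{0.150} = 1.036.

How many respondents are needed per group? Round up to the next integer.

n = 113 per group

n = (z_{α/2} + z_β)² · (σ₁² + σ₂²) / δ²
  = (1.960 + 1.036)² · (2·4² = 32) / 1.6²
  = 8.9760 · 32 / 2.56
  = 112.20
Round up → n = 113 per group.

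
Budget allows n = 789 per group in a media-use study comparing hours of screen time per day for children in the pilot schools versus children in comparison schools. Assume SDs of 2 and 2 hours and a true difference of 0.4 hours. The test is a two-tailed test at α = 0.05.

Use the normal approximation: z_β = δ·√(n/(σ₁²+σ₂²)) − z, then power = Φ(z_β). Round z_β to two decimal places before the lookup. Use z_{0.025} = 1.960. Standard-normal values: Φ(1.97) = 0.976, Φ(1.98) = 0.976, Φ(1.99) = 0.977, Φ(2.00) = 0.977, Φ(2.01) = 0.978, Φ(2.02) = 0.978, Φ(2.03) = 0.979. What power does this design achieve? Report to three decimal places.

Power ≈ 0.978

z_β = δ·√(n/(σ₁²+σ₂²)) − z_{α/2}
    = 0.4 · √(789/8) − 1.960
    = 0.4 · 9.93101 − 1.960
    = 3.9724 − 1.960 = 2.0124 → 2.01
Power = Φ(2.01) = 0.978.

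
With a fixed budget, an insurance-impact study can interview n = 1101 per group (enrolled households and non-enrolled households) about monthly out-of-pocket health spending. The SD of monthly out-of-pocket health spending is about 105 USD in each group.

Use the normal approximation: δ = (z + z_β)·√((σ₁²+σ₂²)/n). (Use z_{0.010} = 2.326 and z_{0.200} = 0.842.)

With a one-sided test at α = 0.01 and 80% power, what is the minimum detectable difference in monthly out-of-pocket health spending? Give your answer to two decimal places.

Minimum detectable difference ≈ 14.18 USD

δ = (z_α + z_β) · √((σ₁²+σ₂²)/n)
  = (2.326 + 0.842) · √(22050/1101)
  = 3.168 · √20.0272
  = 3.168 · 4.4752
  = 14.1774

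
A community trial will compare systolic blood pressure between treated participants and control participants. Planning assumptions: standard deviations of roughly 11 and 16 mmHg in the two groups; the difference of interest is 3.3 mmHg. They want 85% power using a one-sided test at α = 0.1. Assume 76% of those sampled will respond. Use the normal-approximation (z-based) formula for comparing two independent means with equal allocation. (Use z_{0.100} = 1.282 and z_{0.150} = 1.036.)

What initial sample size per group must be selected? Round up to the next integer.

n = 245 per group

n = (z_α + z_β)² · (σ₁² + σ₂²) / δ²
  = (1.282 + 1.036)² · (11² + 16² = 377) / 3.3²
  = 5.3731 · 377 / 10.89
  = 186.01
Adjust for 76% response: 186.01 / 0.76 = 244.75.
Round up → n = 245 per group.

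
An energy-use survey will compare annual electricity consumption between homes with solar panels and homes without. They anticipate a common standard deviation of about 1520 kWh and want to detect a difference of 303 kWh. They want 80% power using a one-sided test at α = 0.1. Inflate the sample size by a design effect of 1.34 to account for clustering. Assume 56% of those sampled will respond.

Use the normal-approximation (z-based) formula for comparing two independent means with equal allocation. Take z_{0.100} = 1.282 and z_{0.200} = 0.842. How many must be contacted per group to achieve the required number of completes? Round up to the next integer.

n = 544 per group

n = (z_α + z_β)² · (σ₁² + σ₂²) / δ²
  = (1.282 + 0.842)² · (2·1520² = 4620800) / 303²
  = 4.5114 · 4620800 / 91809
  = 227.06
Design effect: 1.34 × 227.06 = 304.26.
Adjust for 56% response: 304.26 / 0.56 = 543.32.
Round up → n = 544 per group.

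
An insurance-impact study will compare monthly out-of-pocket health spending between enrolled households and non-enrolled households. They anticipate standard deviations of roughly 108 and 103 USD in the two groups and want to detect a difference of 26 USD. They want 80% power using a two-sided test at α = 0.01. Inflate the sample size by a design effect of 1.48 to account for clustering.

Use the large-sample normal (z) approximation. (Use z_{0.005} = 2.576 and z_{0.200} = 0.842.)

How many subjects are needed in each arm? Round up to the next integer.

n = (z_{α/2} + z_β)² · (σ₁² + σ₂²) / δ²
  = (2.576 + 0.842)² · (108² + 103² = 22273) / 26²
  = 11.6827 · 22273 / 676
  = 384.93
Design effect: 1.48 × 384.93 = 569.69.
Round up → n = 570 per group.

n = 570 per group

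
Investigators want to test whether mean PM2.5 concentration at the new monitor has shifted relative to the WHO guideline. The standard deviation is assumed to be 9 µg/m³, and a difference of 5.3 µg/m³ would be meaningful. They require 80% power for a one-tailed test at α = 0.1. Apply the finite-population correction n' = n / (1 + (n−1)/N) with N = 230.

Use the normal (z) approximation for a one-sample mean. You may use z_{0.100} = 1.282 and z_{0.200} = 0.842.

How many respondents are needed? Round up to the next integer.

n = (z_α + z_β)² · σ² / δ²
  = (1.282 + 0.842)² · 9² / 5.3²
  = 4.5114 · 81 / 28.09
  = 13.01
Finite-population correction (N = 230): 13.01 / (1 + (13.01 − 1)/230) = 12.36.
Round up → n = 13.

n = 13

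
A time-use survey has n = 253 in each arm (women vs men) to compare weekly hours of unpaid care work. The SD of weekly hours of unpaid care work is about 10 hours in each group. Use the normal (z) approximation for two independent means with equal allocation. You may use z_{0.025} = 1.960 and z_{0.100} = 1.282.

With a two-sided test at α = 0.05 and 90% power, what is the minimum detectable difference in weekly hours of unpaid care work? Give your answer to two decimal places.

Minimum detectable difference ≈ 2.88 hours

δ = (z_{α/2} + z_β) · √((σ₁²+σ₂²)/n)
  = (1.960 + 1.282) · √(200/253)
  = 3.242 · √0.79051
  = 3.242 · 0.8891
  = 2.8825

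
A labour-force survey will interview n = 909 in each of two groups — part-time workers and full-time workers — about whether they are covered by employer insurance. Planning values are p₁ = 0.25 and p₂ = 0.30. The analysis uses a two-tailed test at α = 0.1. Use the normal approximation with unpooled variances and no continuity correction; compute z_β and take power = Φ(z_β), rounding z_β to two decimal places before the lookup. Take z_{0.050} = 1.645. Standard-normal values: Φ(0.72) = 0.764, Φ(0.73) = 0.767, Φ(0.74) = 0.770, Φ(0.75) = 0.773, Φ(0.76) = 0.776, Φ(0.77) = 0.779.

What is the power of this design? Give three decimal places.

z_β = |p₁−p₂|·√(n/[p₁q₁+p₂q₂]) − z_{α/2}
    = 0.05 · √(909/0.3975) − 1.645
    = 0.05 · 47.8204 − 1.645
    = 2.3910 − 1.645 = 0.7460 → 0.75
Power = Φ(0.75) = 0.773.

Power ≈ 0.773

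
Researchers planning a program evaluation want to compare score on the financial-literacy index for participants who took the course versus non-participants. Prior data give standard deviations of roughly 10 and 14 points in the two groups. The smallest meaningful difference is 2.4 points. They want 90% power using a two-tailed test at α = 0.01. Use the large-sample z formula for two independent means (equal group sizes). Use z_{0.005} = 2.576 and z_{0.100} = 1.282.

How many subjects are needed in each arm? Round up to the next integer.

n = 765 per group

n = (z_{α/2} + z_β)² · (σ₁² + σ₂²) / δ²
  = (2.576 + 1.282)² · (10² + 14² = 296) / 2.4²
  = 14.8842 · 296 / 5.76
  = 764.88
Round up → n = 765 per group.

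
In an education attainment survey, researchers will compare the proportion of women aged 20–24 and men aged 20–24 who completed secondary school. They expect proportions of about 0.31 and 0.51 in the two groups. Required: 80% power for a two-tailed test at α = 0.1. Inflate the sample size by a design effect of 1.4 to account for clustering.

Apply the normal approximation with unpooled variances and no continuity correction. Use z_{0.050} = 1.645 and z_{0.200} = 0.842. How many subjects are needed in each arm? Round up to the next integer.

n = (z_{α/2} + z_β)² · [p₁(1−p₁) + p₂(1−p₂)] / (p₁ − p₂)²
  = (1.645 + 0.842)² · (0.31·0.69 + 0.51·0.49) / (-0.20)²
  = (2.487)² · (0.2139 + 0.2499) / 0.0400
  = 6.1852 · 0.4638 / 0.0400
  = 71.72
Design effect: 1.4 × 71.72 = 100.40.
Round up → n = 101 per group.

n = 101 per group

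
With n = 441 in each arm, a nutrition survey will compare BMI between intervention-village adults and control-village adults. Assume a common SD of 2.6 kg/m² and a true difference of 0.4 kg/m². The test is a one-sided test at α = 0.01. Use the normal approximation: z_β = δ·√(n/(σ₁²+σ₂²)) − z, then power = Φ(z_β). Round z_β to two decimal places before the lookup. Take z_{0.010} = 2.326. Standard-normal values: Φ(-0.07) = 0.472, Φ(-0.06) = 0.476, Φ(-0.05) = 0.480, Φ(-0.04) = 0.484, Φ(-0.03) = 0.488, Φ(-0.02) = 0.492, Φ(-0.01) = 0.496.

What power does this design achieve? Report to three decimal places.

Power ≈ 0.484

z_β = δ·√(n/(σ₁²+σ₂²)) − z_α
    = 0.4 · √(441/13.52) − 2.326
    = 0.4 · 5.71125 − 2.326
    = 2.2845 − 2.326 = -0.0415 → -0.04
Power = Φ(-0.04) = 0.484.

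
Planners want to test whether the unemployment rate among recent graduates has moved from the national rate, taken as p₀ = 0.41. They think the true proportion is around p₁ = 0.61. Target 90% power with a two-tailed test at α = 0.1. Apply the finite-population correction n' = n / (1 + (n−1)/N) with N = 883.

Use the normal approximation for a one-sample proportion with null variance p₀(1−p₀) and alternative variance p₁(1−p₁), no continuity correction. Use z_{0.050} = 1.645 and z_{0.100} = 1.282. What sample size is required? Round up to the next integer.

n = 49

n = [z_{α/2}·√(p₀q₀) + z_β·√(p₁q₁)]² / (p₁ − p₀)²
  = [1.645·√(0.41·0.59) + 1.282·√(0.61·0.39)]² / (0.20)²
  = [1.645·0.4918 + 1.282·0.4877]² / 0.0400
  = [1.4344]² / 0.0400
  = 51.43
Finite-population correction (N = 883): 51.43 / (1 + (51.43 − 1)/883) = 48.66.
Round up → n = 49.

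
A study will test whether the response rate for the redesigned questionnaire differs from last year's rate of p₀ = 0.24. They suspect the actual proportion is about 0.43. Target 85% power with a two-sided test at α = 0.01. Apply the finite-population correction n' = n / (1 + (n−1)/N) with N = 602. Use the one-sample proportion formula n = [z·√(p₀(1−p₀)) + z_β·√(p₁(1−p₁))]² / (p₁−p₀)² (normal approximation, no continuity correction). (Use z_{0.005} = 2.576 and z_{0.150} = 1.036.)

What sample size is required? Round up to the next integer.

n = [z_{α/2}·√(p₀q₀) + z_β·√(p₁q₁)]² / (p₁ − p₀)²
  = [2.576·√(0.24·0.76) + 1.036·√(0.43·0.57)]² / (0.19)²
  = [2.576·0.4271 + 1.036·0.4951]² / 0.0361
  = [1.6131]² / 0.0361
  = 72.08
Finite-population correction (N = 602): 72.08 / (1 + (72.08 − 1)/602) = 64.47.
Round up → n = 65.

n = 65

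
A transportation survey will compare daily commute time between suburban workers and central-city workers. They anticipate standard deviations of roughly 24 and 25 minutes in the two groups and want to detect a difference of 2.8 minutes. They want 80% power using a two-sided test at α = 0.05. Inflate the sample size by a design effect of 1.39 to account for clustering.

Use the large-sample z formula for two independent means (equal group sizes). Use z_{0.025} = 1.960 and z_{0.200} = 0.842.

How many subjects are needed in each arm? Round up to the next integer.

n = 1672 per group

n = (z_{α/2} + z_β)² · (σ₁² + σ₂²) / δ²
  = (1.960 + 0.842)² · (24² + 25² = 1201) / 2.8²
  = 7.8512 · 1201 / 7.84
  = 1202.72
Design effect: 1.39 × 1202.72 = 1671.78.
Round up → n = 1672 per group.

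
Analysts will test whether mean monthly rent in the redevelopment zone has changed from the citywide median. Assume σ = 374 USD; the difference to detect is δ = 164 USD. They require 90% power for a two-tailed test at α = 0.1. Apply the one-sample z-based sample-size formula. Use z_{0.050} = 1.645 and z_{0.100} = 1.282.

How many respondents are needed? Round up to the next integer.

n = (z_{α/2} + z_β)² · σ² / δ²
  = (1.645 + 1.282)² · 374² / 164²
  = 8.5673 · 139876 / 26896
  = 44.56
Round up → n = 45.

n = 45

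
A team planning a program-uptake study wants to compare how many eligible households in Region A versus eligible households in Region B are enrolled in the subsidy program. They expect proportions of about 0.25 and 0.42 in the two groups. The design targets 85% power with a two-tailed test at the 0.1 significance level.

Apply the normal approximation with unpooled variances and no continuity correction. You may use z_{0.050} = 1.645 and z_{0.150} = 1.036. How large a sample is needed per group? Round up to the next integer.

n = (z_{α/2} + z_β)² · [p₁(1−p₁) + p₂(1−p₂)] / (p₁ − p₂)²
  = (1.645 + 1.036)² · (0.25·0.75 + 0.42·0.58) / (-0.17)²
  = (2.681)² · (0.1875 + 0.2436) / 0.0289
  = 7.1878 · 0.4311 / 0.0289
  = 107.22
Round up → n = 108 per group.

n = 108 per group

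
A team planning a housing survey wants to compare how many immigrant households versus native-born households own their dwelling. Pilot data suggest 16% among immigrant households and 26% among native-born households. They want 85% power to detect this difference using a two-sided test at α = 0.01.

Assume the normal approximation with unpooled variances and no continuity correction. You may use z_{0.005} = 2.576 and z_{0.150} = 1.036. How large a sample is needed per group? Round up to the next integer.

n = 427 per group

n = (z_{α/2} + z_β)² · [p₁(1−p₁) + p₂(1−p₂)] / (p₁ − p₂)²
  = (2.576 + 1.036)² · (0.16·0.84 + 0.26·0.74) / (-0.10)²
  = (3.612)² · (0.1344 + 0.1924) / 0.0100
  = 13.0465 · 0.3268 / 0.0100
  = 426.36
Round up → n = 427 per group.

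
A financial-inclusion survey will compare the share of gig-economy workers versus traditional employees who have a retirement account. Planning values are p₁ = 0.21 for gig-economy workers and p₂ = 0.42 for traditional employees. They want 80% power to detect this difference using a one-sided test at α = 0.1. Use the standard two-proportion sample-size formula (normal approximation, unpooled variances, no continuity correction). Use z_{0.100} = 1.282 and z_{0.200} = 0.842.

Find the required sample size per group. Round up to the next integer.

n = (z_α + z_β)² · [p₁(1−p₁) + p₂(1−p₂)] / (p₁ − p₂)²
  = (1.282 + 0.842)² · (0.21·0.79 + 0.42·0.58) / (-0.21)²
  = (2.124)² · (0.1659 + 0.2436) / 0.0441
  = 4.5114 · 0.4095 / 0.0441
  = 41.89
Round up → n = 42 per group.

n = 42 per group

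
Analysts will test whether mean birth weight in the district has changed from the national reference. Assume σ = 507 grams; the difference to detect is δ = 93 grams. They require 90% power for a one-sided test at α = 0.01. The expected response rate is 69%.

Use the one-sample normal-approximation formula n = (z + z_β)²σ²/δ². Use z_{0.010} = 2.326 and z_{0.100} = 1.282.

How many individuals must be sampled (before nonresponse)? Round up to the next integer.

n = 561

n = (z_α + z_β)² · σ² / δ²
  = (2.326 + 1.282)² · 507² / 93²
  = 13.0177 · 257049 / 8649
  = 386.89
Adjust for 69% response: 386.89 / 0.69 = 560.70.
Round up → n = 561.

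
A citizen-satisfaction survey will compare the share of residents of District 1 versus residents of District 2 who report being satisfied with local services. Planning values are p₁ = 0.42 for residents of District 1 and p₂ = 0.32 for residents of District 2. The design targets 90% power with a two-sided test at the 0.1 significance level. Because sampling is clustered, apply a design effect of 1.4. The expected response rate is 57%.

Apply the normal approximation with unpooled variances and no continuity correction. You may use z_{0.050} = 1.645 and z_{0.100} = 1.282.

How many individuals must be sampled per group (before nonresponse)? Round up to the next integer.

n = 971 per group

n = (z_{α/2} + z_β)² · [p₁(1−p₁) + p₂(1−p₂)] / (p₁ − p₂)²
  = (1.645 + 1.282)² · (0.42·0.58 + 0.32·0.68) / (0.10)²
  = (2.927)² · (0.2436 + 0.2176) / 0.0100
  = 8.5673 · 0.4612 / 0.0100
  = 395.13
Design effect: 1.4 × 395.13 = 553.18.
Adjust for 57% response: 553.18 / 0.57 = 970.48.
Round up → n = 971 per group.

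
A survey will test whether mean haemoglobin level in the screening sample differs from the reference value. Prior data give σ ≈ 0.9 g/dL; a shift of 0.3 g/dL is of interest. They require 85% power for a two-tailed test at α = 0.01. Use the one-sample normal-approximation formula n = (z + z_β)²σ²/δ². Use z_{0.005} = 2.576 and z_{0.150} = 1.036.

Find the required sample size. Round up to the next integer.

n = (z_{α/2} + z_β)² · σ² / δ²
  = (2.576 + 1.036)² · 0.9² / 0.3²
  = 13.0465 · 0.81 / 0.09
  = 117.42
Round up → n = 118.

n = 118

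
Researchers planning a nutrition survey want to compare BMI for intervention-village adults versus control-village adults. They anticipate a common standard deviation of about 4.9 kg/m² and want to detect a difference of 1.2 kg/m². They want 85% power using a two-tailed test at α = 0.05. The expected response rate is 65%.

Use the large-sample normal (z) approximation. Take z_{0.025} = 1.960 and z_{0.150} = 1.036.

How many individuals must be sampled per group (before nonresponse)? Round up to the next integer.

n = 461 per group

n = (z_{α/2} + z_β)² · (σ₁² + σ₂²) / δ²
  = (1.960 + 1.036)² · (2·4.9² = 48.02) / 1.2²
  = 8.9760 · 48.02 / 1.44
  = 299.33
Adjust for 65% response: 299.33 / 0.65 = 460.50.
Round up → n = 461 per group.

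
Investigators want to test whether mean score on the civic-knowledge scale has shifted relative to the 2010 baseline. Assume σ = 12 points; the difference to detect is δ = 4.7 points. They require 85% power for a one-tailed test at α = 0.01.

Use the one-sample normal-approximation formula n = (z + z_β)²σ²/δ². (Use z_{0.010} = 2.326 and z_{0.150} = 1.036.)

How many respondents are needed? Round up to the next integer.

n = 74

n = (z_α + z_β)² · σ² / δ²
  = (2.326 + 1.036)² · 12² / 4.7²
  = 11.3030 · 144 / 22.09
  = 73.68
Round up → n = 74.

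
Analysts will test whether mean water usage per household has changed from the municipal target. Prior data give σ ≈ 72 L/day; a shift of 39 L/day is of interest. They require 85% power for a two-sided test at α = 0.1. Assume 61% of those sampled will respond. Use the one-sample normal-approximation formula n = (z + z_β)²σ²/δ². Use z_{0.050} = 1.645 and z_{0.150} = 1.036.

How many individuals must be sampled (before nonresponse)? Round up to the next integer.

n = 41

n = (z_{α/2} + z_β)² · σ² / δ²
  = (1.645 + 1.036)² · 72² / 39²
  = 7.1878 · 5184 / 1521
  = 24.50
Adjust for 61% response: 24.50 / 0.61 = 40.16.
Round up → n = 41.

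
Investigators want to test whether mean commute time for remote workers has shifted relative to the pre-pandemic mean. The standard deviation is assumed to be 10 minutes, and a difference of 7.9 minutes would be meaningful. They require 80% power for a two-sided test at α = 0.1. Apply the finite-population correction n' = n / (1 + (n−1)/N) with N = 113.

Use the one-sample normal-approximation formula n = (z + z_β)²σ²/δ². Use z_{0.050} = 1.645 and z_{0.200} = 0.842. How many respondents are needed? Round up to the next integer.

n = (z_{α/2} + z_β)² · σ² / δ²
  = (1.645 + 0.842)² · 10² / 7.9²
  = 6.1852 · 100 / 62.41
  = 9.91
Finite-population correction (N = 113): 9.91 / (1 + (9.91 − 1)/113) = 9.19.
Round up → n = 10.

n = 10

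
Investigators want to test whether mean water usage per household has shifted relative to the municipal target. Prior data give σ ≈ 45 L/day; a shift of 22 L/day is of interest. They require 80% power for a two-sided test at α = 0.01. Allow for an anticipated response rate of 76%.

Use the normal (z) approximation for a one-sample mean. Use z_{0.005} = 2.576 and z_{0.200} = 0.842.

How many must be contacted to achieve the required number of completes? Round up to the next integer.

n = 65

n = (z_{α/2} + z_β)² · σ² / δ²
  = (2.576 + 0.842)² · 45² / 22²
  = 11.6827 · 2025 / 484
  = 48.88
Adjust for 76% response: 48.88 / 0.76 = 64.31.
Round up → n = 65.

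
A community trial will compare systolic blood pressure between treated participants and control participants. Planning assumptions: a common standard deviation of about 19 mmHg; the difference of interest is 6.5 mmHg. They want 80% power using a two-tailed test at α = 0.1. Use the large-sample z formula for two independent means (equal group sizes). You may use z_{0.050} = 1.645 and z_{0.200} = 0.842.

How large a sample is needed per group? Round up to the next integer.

n = (z_{α/2} + z_β)² · (σ₁² + σ₂²) / δ²
  = (1.645 + 0.842)² · (2·19² = 722) / 6.5²
  = 6.1852 · 722 / 42.25
  = 105.70
Round up → n = 106 per group.

n = 106 per group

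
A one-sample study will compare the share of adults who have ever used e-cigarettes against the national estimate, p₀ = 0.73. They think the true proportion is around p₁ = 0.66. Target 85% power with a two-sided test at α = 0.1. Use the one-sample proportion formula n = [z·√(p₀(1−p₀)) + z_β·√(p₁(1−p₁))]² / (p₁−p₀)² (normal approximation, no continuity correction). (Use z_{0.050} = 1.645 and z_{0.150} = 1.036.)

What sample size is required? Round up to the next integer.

n = [z_{α/2}·√(p₀q₀) + z_β·√(p₁q₁)]² / (p₁ − p₀)²
  = [1.645·√(0.73·0.27) + 1.036·√(0.66·0.34)]² / (-0.07)²
  = [1.645·0.4440 + 1.036·0.4737]² / 0.0049
  = [1.2211]² / 0.0049
  = 304.29
Round up → n = 305.

n = 305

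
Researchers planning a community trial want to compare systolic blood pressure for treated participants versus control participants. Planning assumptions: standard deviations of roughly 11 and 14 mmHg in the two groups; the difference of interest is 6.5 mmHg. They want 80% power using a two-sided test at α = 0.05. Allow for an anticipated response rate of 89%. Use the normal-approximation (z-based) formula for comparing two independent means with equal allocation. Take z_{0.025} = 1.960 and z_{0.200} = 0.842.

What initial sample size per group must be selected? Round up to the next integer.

n = (z_{α/2} + z_β)² · (σ₁² + σ₂²) / δ²
  = (1.960 + 0.842)² · (11² + 14² = 317) / 6.5²
  = 7.8512 · 317 / 42.25
  = 58.91
Adjust for 89% response: 58.91 / 0.89 = 66.19.
Round up → n = 67 per group.

n = 67 per group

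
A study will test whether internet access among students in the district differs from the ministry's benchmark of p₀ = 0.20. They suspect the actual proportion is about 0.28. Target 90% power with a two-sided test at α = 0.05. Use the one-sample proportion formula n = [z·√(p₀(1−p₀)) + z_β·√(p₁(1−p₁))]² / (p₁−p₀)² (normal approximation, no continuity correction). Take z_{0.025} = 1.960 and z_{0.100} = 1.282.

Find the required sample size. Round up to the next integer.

n = 289

n = [z_{α/2}·√(p₀q₀) + z_β·√(p₁q₁)]² / (p₁ − p₀)²
  = [1.960·√(0.20·0.80) + 1.282·√(0.28·0.72)]² / (0.08)²
  = [1.960·0.4000 + 1.282·0.4490]² / 0.0064
  = [1.3596]² / 0.0064
  = 288.84
Round up → n = 289.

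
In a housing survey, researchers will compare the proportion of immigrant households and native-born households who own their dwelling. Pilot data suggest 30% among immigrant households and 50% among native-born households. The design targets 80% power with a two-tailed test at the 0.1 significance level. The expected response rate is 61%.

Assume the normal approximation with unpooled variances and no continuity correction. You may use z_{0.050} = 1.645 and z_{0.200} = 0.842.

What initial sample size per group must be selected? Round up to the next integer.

n = (z_{α/2} + z_β)² · [p₁(1−p₁) + p₂(1−p₂)] / (p₁ − p₂)²
  = (1.645 + 0.842)² · (0.30·0.70 + 0.50·0.50) / (-0.20)²
  = (2.487)² · (0.2100 + 0.2500) / 0.0400
  = 6.1852 · 0.4600 / 0.0400
  = 71.13
Adjust for 61% response: 71.13 / 0.61 = 116.61.
Round up → n = 117 per group.

n = 117 per group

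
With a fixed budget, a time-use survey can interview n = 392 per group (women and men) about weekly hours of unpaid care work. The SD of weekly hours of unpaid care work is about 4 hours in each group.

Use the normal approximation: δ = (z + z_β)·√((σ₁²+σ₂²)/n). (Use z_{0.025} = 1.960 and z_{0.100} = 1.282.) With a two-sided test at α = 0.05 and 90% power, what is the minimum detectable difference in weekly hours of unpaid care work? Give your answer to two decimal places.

Minimum detectable difference ≈ 0.93 hours

δ = (z_{α/2} + z_β) · √((σ₁²+σ₂²)/n)
  = (1.960 + 1.282) · √(32/392)
  = 3.242 · √0.08163
  = 3.242 · 0.2857
  = 0.9263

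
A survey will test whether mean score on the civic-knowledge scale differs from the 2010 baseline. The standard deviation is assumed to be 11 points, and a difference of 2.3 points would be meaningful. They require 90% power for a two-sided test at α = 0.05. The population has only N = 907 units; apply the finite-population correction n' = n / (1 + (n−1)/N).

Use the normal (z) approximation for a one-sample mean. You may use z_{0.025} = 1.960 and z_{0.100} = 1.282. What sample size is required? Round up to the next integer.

n = (z_{α/2} + z_β)² · σ² / δ²
  = (1.960 + 1.282)² · 11² / 2.3²
  = 10.5106 · 121 / 5.29
  = 240.41
Finite-population correction (N = 907): 240.41 / (1 + (240.41 − 1)/907) = 190.21.
Round up → n = 191.

n = 191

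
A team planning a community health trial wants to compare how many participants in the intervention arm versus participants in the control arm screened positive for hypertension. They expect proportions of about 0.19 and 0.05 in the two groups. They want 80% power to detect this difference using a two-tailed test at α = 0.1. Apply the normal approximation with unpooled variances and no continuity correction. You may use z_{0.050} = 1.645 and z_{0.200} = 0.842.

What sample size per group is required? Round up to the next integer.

n = (z_{α/2} + z_β)² · [p₁(1−p₁) + p₂(1−p₂)] / (p₁ − p₂)²
  = (1.645 + 0.842)² · (0.19·0.81 + 0.05·0.95) / (0.14)²
  = (2.487)² · (0.1539 + 0.0475) / 0.0196
  = 6.1852 · 0.2014 / 0.0196
  = 63.56
Round up → n = 64 per group.

n = 64 per group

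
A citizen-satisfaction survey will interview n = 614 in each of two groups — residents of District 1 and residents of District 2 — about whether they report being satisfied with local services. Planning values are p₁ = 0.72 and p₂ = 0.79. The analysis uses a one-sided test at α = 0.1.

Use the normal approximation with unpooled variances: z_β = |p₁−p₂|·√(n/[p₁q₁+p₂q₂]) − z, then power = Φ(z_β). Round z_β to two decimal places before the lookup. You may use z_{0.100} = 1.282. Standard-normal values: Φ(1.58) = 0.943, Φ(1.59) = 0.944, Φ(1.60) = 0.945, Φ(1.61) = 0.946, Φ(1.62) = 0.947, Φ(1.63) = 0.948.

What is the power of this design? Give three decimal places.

Power ≈ 0.943

z_β = |p₁−p₂|·√(n/[p₁q₁+p₂q₂]) − z_α
    = 0.07 · √(614/0.3675) − 1.282
    = 0.07 · 40.8748 − 1.282
    = 2.8612 − 1.282 = 1.5792 → 1.58
Power = Φ(1.58) = 0.943.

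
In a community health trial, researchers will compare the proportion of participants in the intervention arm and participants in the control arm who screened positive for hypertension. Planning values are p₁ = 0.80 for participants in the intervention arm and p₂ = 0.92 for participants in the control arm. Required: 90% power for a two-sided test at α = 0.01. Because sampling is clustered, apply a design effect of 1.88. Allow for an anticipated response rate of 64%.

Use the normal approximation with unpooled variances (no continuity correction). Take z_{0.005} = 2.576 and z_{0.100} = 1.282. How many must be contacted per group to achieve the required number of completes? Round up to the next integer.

n = (z_{α/2} + z_β)² · [p₁(1−p₁) + p₂(1−p₂)] / (p₁ − p₂)²
  = (2.576 + 1.282)² · (0.80·0.20 + 0.92·0.08) / (-0.12)²
  = (3.858)² · (0.1600 + 0.0736) / 0.0144
  = 14.8842 · 0.2336 / 0.0144
  = 241.45
Design effect: 1.88 × 241.45 = 453.93.
Adjust for 64% response: 453.93 / 0.64 = 709.27.
Round up → n = 710 per group.

n = 710 per group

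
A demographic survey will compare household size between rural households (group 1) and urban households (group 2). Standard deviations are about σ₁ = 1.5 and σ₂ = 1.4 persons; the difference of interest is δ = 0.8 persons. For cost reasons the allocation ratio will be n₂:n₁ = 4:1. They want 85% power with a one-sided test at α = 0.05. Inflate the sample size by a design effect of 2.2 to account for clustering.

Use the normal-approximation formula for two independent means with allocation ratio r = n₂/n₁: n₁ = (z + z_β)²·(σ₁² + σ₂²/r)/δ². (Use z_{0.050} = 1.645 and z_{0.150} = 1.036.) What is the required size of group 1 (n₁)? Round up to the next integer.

n₁ = (z_α + z_β)² · (σ₁² + σ₂²/r) / δ²
   = (1.645 + 1.036)² · (1.5² + 1.4²/4) / 0.8²
   = 7.1878 · (2.25 + 0.49) / 0.64
   = 7.1878 · 2.74 / 0.64
   = 30.77
Design effect: 2.2 × 30.77 = 67.70.
Round up → n₁ = 68; n₂ = r·n₁ = 4 × 68 = 272.

n₁ = 68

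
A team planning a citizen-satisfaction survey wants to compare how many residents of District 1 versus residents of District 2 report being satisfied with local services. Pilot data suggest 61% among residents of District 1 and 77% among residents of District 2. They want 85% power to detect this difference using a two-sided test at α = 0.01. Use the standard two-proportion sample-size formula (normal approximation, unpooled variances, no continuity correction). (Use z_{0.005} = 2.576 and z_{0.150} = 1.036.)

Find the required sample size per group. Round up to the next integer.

n = (z_{α/2} + z_β)² · [p₁(1−p₁) + p₂(1−p₂)] / (p₁ − p₂)²
  = (2.576 + 1.036)² · (0.61·0.39 + 0.77·0.23) / (-0.16)²
  = (3.612)² · (0.2379 + 0.1771) / 0.0256
  = 13.0465 · 0.4150 / 0.0256
  = 211.50
Round up → n = 212 per group.

n = 212 per group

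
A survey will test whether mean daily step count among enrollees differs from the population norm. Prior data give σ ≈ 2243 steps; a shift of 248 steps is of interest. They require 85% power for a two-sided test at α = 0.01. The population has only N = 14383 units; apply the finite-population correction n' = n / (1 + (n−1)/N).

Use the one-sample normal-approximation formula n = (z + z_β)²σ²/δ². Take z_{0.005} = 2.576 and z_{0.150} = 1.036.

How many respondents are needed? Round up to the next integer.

n = (z_{α/2} + z_β)² · σ² / δ²
  = (2.576 + 1.036)² · 2243² / 248²
  = 13.0465 · 5031049 / 61504
  = 1067.21
Finite-population correction (N = 14383): 1067.21 / (1 + (1067.21 − 1)/14383) = 993.56.
Round up → n = 994.

n = 994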